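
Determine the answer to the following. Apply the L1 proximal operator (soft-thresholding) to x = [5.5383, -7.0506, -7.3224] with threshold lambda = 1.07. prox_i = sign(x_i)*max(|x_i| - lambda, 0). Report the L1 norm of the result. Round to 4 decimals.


Soft-thresholding with lambda = 1.07:
prox(5.5383) = sign(5.5383)*max(|5.5383| - 1.07, 0) = 4.4683
prox(-7.0506) = sign(-7.0506)*max(|-7.0506| - 1.07, 0) = -5.9806
prox(-7.3224) = sign(-7.3224)*max(|-7.3224| - 1.07, 0) = -6.2524
prox(x) = [4.4683, -5.9806, -6.2524]
||prox(x)||_1 = 4.4683 + 5.9806 + 6.2524 = 16.7013


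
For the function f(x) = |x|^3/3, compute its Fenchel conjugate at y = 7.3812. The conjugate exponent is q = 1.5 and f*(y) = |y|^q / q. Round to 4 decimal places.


The conjugate exponent q satisfies 1/p + 1/q = 1.
p = 3, so q = 3/(3 - 1) = 1.5
|y|^q = 7.3812^1.5 = 20.0535
f*(7.3812) = 20.0535 / 1.5 = 13.369


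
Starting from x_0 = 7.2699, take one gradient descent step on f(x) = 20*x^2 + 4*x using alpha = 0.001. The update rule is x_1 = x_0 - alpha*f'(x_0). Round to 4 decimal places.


We compute the gradient at x_0 and apply the update.
f'(x) = 40*x + 4
f'(7.2699) = 40*7.2699 + 4 = 294.796
x_1 = 7.2699 - 0.001*294.796 = 6.9751


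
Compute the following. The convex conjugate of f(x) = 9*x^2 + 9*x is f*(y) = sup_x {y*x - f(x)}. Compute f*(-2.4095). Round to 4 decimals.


f*(y) = sup_x {y*x - a*x^2 - b*x} = sup_x {(y-b)*x - a*x^2}
FOC: (y - b) - 2a*x = 0 => x* = (y - b)/(2a)
x* = (-2.4095 - 9)/(2*9) = -0.6339
f*(-2.4095) = (y-b)^2/(4a) = (-2.4095 - 9)^2/(4*9)
= 130.1767/36 = 3.616


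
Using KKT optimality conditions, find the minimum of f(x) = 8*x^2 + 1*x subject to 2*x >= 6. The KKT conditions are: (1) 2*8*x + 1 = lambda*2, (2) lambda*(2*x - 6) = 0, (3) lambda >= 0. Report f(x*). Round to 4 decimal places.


Step 1: Try lambda = 0 (constraint inactive).
x_unc = -1/(2*8) = -0.0625
Check: 2*-0.0625 = -0.125 < 6 -- violated!
Step 2: Constraint must be active: 2*x = 6
x* = 6/2 = 3.0
lambda = (2*8*3.0 + 1)/2 = 24.5
Step 3: Compute optimal value.
f(x*) = 8*3.0^2 + 1*3.0 = 75.0


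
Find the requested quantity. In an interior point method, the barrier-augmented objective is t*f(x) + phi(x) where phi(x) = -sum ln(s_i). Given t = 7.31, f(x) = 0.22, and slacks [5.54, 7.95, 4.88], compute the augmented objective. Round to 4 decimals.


Step 1: Compute log-barrier.
ln values: [1.712, 2.0732, 1.5851]
phi = -(1.712 + 2.0732 + 1.5851) = -5.3703
Step 2: Compute augmented objective.
t*f(x) = 7.31*0.22 = 1.6082
Total = 1.6082 - 5.3703 = -3.7621


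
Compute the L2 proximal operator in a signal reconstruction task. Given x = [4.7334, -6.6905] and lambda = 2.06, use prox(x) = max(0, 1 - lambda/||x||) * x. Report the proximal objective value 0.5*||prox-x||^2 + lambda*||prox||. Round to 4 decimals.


Step 1: Compute ||x||.
||x|| = 8.1956
Step 2: Compute scaling factor.
scale = max(0, 1 - 2.06/8.1956) = 0.7486
Step 3: prox(x) = [3.5436, -5.0088]
||prox(x)|| = 6.1356
Step 4: Proximal objective.
0.5*||prox-x||^2 = 2.1218
lambda*||prox|| = 12.6393
Total = 14.7611


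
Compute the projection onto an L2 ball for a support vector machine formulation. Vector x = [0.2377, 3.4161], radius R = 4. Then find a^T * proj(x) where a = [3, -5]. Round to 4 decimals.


Step 1: Compute ||x|| (intermediates to 6 decimals).
||x|| = sqrt(0.2377^2 + 3.4161^2) = 3.42436
Step 2: Project.
Since ||x|| <= R, proj = x (no scaling needed).
proj(x) = [0.2377, 3.4161]
Step 3: Dot product.
a^T * proj(x) = 3*0.2377 - 5*3.4161 = -16.3674


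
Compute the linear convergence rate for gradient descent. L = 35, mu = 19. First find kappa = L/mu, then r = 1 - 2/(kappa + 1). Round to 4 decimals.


Step 1: Compute the condition number.
kappa = L/mu = 35/19 = 1.8421
Step 2: Compute the convergence rate.
r = 1 - 2/(kappa + 1) = 1 - 2*mu/(L + mu) = (L - mu)/(L + mu) = 16/54 = 0.2963


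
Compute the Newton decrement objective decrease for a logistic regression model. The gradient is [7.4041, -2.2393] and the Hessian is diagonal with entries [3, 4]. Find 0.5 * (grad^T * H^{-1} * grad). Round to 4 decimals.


Step 1: H is diagonal, so H^(-1) * g = [2.468, -0.5598].
Step 2: g^T H^(-1) g = sum_i g_i^2 / H_ii
  = (7.4041)^2/3 + (-2.2393)^2/4
  = 18.2736 + 1.2536 = 19.5272
Step 3: Objective decrease = 0.5 * g^T H^(-1) g = 9.7636


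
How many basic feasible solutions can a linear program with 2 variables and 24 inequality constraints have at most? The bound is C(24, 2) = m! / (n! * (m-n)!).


Each vertex corresponds to some choice of n active constraints out of m, so the number of vertices is at most C(m, n) = m! / (n!(m-n)!).
m = 24, n = 2
Numerator: 24 * 23
Denominator: 2! = 2
C(24, 2) = 276


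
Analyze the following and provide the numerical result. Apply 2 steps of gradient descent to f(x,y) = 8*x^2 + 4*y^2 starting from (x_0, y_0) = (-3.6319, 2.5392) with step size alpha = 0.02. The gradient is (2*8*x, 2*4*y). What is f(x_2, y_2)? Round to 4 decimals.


Gradient descent on f(x,y) = 8*x^2 + 4*y^2.
Starting point: (-3.6319, 2.5392), alpha = 0.02
Step 1: grad_x = 2*8*-3.6319 = -58.1104, grad_y = 2*4*2.5392 = 20.3136
  x_1 = -3.6319 - 0.02*-58.1104 = -2.4697
  y_1 = 2.5392 - 0.02*20.3136 = 2.1329
Step 2: grad_x = 2*8*-2.4697 = -39.5151, grad_y = 2*4*2.1329 = 17.0634
  x_2 = -2.4697 - 0.02*-39.5151 = -1.6794
  y_2 = 2.1329 - 0.02*17.0634 = 1.7917
f(-1.6794, 1.7917) = 8*(-1.6794)^2 + 4*1.7917^2 = 35.403


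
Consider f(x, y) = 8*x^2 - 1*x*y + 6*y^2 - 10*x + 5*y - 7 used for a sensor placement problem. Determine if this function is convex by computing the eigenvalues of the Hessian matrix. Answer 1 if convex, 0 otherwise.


The Hessian of f(x,y) = 8*x^2 - 1*x*y + 6*y^2 - 10*x + 5*y - 7 is:
H = [[16, -1], [-1, 12]]
Trace = 16 + 12 = 28
Determinant = 16*12 - (-1)^2 = 191
Discriminant = (28)^2 - 4*191 = 20.0
Eigenvalues: lambda_1 = 11.7639, lambda_2 = 16.2361
The function is convex.

1


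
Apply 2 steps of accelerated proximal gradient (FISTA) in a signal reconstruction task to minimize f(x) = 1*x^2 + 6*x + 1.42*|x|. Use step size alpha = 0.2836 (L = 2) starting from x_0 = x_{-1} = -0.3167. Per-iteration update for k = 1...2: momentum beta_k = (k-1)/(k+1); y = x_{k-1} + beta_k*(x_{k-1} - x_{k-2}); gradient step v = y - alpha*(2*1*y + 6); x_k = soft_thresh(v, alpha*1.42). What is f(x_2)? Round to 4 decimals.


FISTA on f(x) = 1*x^2 + 6*x + 1.42*|x|
L = 2, alpha = 0.2836
Iteration 1: beta = 0.0, y = -0.3167 + 0.0*(-0.3167 + 0.3167) = -0.3167
  grad(y) = 5.3666, v = y - alpha*grad = -1.8387
  prox(v) = soft_thresh(-1.8387, 0.4027) = -1.436
Iteration 2: beta = 0.3333, y = -1.436 + 0.3333*(-1.436 + 0.3167) = -1.809
  grad(y) = 2.3819, v = y - alpha*grad = -2.4846
  prox(v) = soft_thresh(-2.4846, 0.4027) = -2.0818
f(x_2) = 1*(-2.0818)^2 + 6*(-2.0818) + 1.42*|-2.0818| = -5.2008


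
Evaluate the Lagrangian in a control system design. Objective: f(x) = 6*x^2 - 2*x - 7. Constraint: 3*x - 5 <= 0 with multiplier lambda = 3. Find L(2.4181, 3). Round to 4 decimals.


Step 1: Evaluate f(x).
f(2.4181) = 6*2.4181^2 - 2*2.4181 - 7 = 23.247
Step 2: Evaluate g(x).
g(2.4181) = 3*2.4181 - 5 = 2.2543
Step 3: Compute Lagrangian.
L = 23.247 + 3*2.2543 = 30.0099


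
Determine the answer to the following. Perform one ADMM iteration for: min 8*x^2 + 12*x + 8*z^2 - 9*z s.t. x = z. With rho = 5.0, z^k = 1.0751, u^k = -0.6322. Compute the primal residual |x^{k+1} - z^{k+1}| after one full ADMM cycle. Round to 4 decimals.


ADMM iteration with rho = 5.0, z^k = 1.0751, u^k = -0.6322
Step 1: x-update.
Minimize 8*x^2 + 12*x + (5.0/2)*(x - 1.0751 - 0.6322)^2
FOC: (2*8 + 5.0)*x = -12 + 5.0*(1.0751 + 0.6322)
x^{k+1} = -0.1649
Step 2: z-update.
Minimize 8*z^2 - 9*z + (5.0/2)*(-0.1649 - z - 0.6322)^2
FOC: (2*8 + 5.0)*z = 9 + 5.0*(-0.1649 - 0.6322)
z^{k+1} = 0.2388
Step 3: u-update.
u^{k+1} = -0.6322 - 0.1649 - 0.2388 = -1.0359
Step 4: Primal residual = |-0.1649 - 0.2388| = 0.4037


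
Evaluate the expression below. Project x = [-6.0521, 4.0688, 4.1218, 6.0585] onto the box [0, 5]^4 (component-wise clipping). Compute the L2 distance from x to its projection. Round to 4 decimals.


Project each component onto [0, 5].
clip(-6.0521) = 0.0, clip(4.0688) = 4.0688, clip(4.1218) = 4.1218, clip(6.0585) = 5.0
Projection = [0.0, 4.0688, 4.1218, 5.0]
Squared diffs: [36.6279, 0.0, 0.0, 1.1204]
Distance = sqrt(37.7483) = 6.144


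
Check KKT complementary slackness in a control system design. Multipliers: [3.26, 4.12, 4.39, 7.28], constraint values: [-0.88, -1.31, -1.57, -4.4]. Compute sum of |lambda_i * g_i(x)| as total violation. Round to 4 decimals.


KKT complementary slackness check:
lambda_1 * g_1 = 3.26 * -0.88 = -2.8688
lambda_2 * g_2 = 4.12 * -1.31 = -5.3972
lambda_3 * g_3 = 4.39 * -1.57 = -6.8923
lambda_4 * g_4 = 7.28 * -4.4 = -32.032
Total violation = 2.8688 + 5.3972 + 6.8923 + 32.032 = 47.1903


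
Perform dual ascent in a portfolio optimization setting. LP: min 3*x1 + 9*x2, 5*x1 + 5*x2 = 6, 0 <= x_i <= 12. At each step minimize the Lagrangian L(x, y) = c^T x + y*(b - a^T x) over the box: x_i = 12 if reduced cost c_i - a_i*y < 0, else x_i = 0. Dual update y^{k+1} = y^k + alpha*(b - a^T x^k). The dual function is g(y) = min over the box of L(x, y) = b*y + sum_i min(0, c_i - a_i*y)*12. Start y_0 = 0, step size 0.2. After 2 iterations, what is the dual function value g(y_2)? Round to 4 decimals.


Dual ascent for LP: min 3*x1 + 9*x2, 5*x1 + 5*x2 = 6, 0 <= x_i <= 12
Step 1: y^k = 0.0, reduced costs: (3.0, 9.0)
  x^k = (0.0, 0.0), subgradient = b - a^T x = 6.0
  y^{k+1} = 0.0 + 0.2*6.0 = 1.2
Step 2: y^k = 1.2, reduced costs: (-3.0, 3.0)
  x^k = (12.0, 0.0), subgradient = b - a^T x = -54.0
  y^{k+1} = 1.2 + 0.2*-54.0 = -9.6
Dual objective at y_2 = -9.6: reduced costs (51.0, 57.0), box minimizer x = (0.0, 0.0)
g(y_2) = b*y + (c1 - a1*y)*x1 + (c2 - a2*y)*x2 = 6*(-9.6) + 51.0*0.0 + 57.0*0.0 = -57.6 + 0.0 + 0.0 = -57.6


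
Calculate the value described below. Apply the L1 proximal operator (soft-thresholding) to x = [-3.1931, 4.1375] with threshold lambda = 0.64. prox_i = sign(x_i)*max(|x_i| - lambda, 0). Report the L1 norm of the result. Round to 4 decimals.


Soft-thresholding with lambda = 0.64:
prox(-3.1931) = sign(-3.1931)*max(|-3.1931| - 0.64, 0) = -2.5531
prox(4.1375) = sign(4.1375)*max(|4.1375| - 0.64, 0) = 3.4975
prox(x) = [-2.5531, 3.4975]
||prox(x)||_1 = 2.5531 + 3.4975 = 6.0506


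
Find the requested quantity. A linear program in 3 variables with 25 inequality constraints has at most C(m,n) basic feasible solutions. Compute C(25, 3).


Each vertex corresponds to some choice of n active constraints out of m, so the number of vertices is at most C(m, n) = m! / (n!(m-n)!).
m = 25, n = 3
Numerator: 25 * 24 * 23
Denominator: 3! = 6
C(25, 3) = 2300


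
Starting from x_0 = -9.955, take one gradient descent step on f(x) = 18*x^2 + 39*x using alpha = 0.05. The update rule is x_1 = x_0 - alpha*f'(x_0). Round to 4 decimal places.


We compute the gradient at x_0 and apply the update.
f'(x) = 36*x + 39
f'(-9.955) = 36*-9.955 + 39 = -319.38
x_1 = -9.955 - 0.05*-319.38 = 6.014


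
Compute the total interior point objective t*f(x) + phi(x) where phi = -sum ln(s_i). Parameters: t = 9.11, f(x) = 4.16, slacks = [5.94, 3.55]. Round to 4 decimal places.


Step 1: Compute log-barrier.
ln values: [1.7817, 1.2669]
phi = -(1.7817 + 1.2669) = -3.0487
Step 2: Compute augmented objective.
t*f(x) = 9.11*4.16 = 37.8976
Total = 37.8976 - 3.0487 = 34.8489


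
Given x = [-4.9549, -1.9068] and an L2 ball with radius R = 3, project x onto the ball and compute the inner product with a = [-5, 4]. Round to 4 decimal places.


Step 1: Compute ||x|| (intermediates to 6 decimals).
||x|| = sqrt((-4.9549)^2 + (-1.9068)^2) = 5.309136
Step 2: Project.
Since ||x|| > R, scale = R/||x|| = 3/5.309136 = 0.565064, proj(x) = scale * x
proj(x) = [-2.799836, -1.077464]
Step 3: Dot product.
a^T * proj(x) = -5*(-2.799836) + 4*(-1.077464) = 9.6893


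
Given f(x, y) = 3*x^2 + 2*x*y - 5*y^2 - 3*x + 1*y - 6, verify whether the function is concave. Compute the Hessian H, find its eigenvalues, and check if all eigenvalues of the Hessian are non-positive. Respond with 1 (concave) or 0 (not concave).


The Hessian of f(x,y) = 3*x^2 + 2*x*y - 5*y^2 - 3*x + 1*y - 6 is:
H = [[6, 2], [2, -10]]
Trace = 6 - 10 = -4
Determinant = 6*-10 - (2)^2 = -64
Discriminant = (-4)^2 - 4*-64 = 272.0
Eigenvalues: lambda_1 = -10.2462, lambda_2 = 6.2462
The function is not concave.

0


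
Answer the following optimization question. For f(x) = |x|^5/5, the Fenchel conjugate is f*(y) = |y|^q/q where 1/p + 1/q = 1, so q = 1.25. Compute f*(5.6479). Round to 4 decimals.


The conjugate exponent q satisfies 1/p + 1/q = 1.
p = 5, so q = 5/(5 - 1) = 1.25
|y|^q = 5.6479^1.25 = 8.7068
f*(5.6479) = 8.7068 / 1.25 = 6.9654


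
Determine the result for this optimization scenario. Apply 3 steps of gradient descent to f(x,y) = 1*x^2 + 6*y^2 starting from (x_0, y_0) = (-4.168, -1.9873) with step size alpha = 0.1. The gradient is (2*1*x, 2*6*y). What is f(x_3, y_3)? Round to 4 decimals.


Gradient descent on f(x,y) = 1*x^2 + 6*y^2.
Starting point: (-4.168, -1.9873), alpha = 0.1
Step 1: grad_x = 2*1*-4.168 = -8.336, grad_y = 2*6*-1.9873 = -23.8476
  x_1 = -4.168 - 0.1*-8.336 = -3.3344
  y_1 = -1.9873 - 0.1*-23.8476 = 0.3975
Step 2: grad_x = 2*1*-3.3344 = -6.6688, grad_y = 2*6*0.3975 = 4.7695
  x_2 = -3.3344 - 0.1*-6.6688 = -2.6675
  y_2 = 0.3975 - 0.1*4.7695 = -0.0795
Step 3: grad_x = 2*1*-2.6675 = -5.335, grad_y = 2*6*-0.0795 = -0.9539
  x_3 = -2.6675 - 0.1*-5.335 = -2.134
  y_3 = -0.0795 - 0.1*-0.9539 = 0.0159
f(-2.134, 0.0159) = 1*(-2.134)^2 + 6*0.0159^2 = 4.5555


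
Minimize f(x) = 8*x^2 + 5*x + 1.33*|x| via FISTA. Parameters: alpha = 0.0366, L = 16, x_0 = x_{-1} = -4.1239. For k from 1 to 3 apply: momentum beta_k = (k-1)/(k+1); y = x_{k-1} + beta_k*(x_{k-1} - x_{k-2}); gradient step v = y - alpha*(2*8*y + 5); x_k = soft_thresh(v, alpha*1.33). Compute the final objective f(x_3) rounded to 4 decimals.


FISTA on f(x) = 8*x^2 + 5*x + 1.33*|x|
L = 16, alpha = 0.0366
Iteration 1: beta = 0.0, y = -4.1239 + 0.0*(-4.1239 + 4.1239) = -4.1239
  grad(y) = -60.9824, v = y - alpha*grad = -1.8919
  prox(v) = soft_thresh(-1.8919, 0.0487) = -1.8433
Iteration 2: beta = 0.3333, y = -1.8433 + 0.3333*(-1.8433 + 4.1239) = -1.0831
  grad(y) = -12.3289, v = y - alpha*grad = -0.6318
  prox(v) = soft_thresh(-0.6318, 0.0487) = -0.5831
Iteration 3: beta = 0.5, y = -0.5831 + 0.5*(-0.5831 + 1.8433) = 0.0469
  grad(y) = 5.7508, v = y - alpha*grad = -0.1636
  prox(v) = soft_thresh(-0.1636, 0.0487) = -0.1149
f(x_3) = 8*(-0.1149)^2 + 5*(-0.1149) + 1.33*|-0.1149| = -0.316


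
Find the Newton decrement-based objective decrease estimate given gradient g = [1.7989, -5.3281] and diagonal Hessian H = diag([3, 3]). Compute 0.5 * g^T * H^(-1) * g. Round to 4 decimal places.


Step 1: H is diagonal, so H^(-1) * g = [0.5996, -1.776].
Step 2: g^T H^(-1) g = sum_i g_i^2 / H_ii
  = (1.7989)^2/3 + (-5.3281)^2/3
  = 1.0787 + 9.4629 = 10.5416
Step 3: Objective decrease = 0.5 * g^T H^(-1) g = 5.2708


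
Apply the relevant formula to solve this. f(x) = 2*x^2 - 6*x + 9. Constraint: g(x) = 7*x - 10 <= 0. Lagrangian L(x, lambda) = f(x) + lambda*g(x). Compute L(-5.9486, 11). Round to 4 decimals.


Step 1: Evaluate f(x).
f(-5.9486) = 2*(-5.9486)^2 - 6*(-5.9486) + 9 = 115.4633
Step 2: Evaluate g(x).
g(-5.9486) = 7*-5.9486 - 10 = -51.6402
Step 3: Compute Lagrangian.
L = 115.4633 + 11*-51.6402 = -452.5789


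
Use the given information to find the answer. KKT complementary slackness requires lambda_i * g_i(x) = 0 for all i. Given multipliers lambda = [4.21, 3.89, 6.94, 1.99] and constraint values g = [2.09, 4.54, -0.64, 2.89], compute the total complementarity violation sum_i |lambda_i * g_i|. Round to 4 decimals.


KKT complementary slackness check:
lambda_1 * g_1 = 4.21 * 2.09 = 8.7989
lambda_2 * g_2 = 3.89 * 4.54 = 17.6606
lambda_3 * g_3 = 6.94 * -0.64 = -4.4416
lambda_4 * g_4 = 1.99 * 2.89 = 5.7511
Total violation = 8.7989 + 17.6606 + 4.4416 + 5.7511 = 36.6522


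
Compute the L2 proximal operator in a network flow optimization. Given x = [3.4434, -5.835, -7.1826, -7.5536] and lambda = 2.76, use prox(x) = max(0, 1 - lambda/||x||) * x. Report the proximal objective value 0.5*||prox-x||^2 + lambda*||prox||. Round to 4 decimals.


Step 1: Compute ||x||.
||x|| = 12.4318
Step 2: Compute scaling factor.
scale = max(0, 1 - 2.76/12.4318) = 0.778
Step 3: prox(x) = [2.6789, -4.5396, -5.588, -5.8766]
||prox(x)|| = 9.6718
Step 4: Proximal objective.
0.5*||prox-x||^2 = 3.8088
lambda*||prox|| = 26.6942
Total = 30.5031


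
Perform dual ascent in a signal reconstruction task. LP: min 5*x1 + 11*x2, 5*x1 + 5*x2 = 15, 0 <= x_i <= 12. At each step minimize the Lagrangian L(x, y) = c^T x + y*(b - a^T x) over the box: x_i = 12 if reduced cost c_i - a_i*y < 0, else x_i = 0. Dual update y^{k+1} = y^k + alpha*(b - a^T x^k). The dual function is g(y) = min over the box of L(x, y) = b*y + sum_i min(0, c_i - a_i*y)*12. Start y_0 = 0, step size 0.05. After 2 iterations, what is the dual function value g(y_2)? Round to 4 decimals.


Dual ascent for LP: min 5*x1 + 11*x2, 5*x1 + 5*x2 = 15, 0 <= x_i <= 12
Step 1: y^k = 0.0, reduced costs: (5.0, 11.0)
  x^k = (0.0, 0.0), subgradient = b - a^T x = 15.0
  y^{k+1} = 0.0 + 0.05*15.0 = 0.75
Step 2: y^k = 0.75, reduced costs: (1.25, 7.25)
  x^k = (0.0, 0.0), subgradient = b - a^T x = 15.0
  y^{k+1} = 0.75 + 0.05*15.0 = 1.5
Dual objective at y_2 = 1.5: reduced costs (-2.5, 3.5), box minimizer x = (12.0, 0.0)
g(y_2) = b*y + (c1 - a1*y)*x1 + (c2 - a2*y)*x2 = 15*1.5 + (-2.5)*12.0 + 3.5*0.0 = 22.5 - 30.0 + 0.0 = -7.5


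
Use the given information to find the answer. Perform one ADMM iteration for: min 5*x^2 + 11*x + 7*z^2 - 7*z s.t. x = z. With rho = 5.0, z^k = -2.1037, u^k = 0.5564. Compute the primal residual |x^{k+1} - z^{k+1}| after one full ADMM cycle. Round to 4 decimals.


ADMM iteration with rho = 5.0, z^k = -2.1037, u^k = 0.5564
Step 1: x-update.
Minimize 5*x^2 + 11*x + (5.0/2)*(x + 2.1037 + 0.5564)^2
FOC: (2*5 + 5.0)*x = -11 + 5.0*(-2.1037 - 0.5564)
x^{k+1} = -1.62
Step 2: z-update.
Minimize 7*z^2 - 7*z + (5.0/2)*(-1.62 - z + 0.5564)^2
FOC: (2*7 + 5.0)*z = 7 + 5.0*(-1.62 + 0.5564)
z^{k+1} = 0.0885
Step 3: u-update.
u^{k+1} = 0.5564 - 1.62 - 0.0885 = -1.1522
Step 4: Primal residual = |-1.62 - 0.0885| = 1.7086


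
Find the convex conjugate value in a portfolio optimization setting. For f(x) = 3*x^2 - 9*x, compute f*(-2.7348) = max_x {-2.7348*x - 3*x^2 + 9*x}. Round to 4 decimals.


f*(y) = sup_x {y*x - a*x^2 - b*x} = sup_x {(y-b)*x - a*x^2}
FOC: (y - b) - 2a*x = 0 => x* = (y - b)/(2a)
x* = (-2.7348 + 9)/(2*3) = 1.0442
f*(-2.7348) = (y-b)^2/(4a) = (-2.7348 + 9)^2/(4*3)
= 39.2527/12 = 3.2711


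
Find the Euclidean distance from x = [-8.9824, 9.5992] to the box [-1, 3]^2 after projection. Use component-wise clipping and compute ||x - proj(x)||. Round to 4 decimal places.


Project each component onto [-1, 3].
clip(-8.9824) = -1.0, clip(9.5992) = 3.0
Projection = [-1.0, 3.0]
Squared diffs: [63.7187, 43.5494]
Distance = sqrt(107.2681) = 10.357


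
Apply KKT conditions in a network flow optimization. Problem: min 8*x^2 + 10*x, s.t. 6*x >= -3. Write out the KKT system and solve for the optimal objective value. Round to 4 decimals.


Step 1: Try lambda = 0 (constraint inactive).
x_unc = -10/(2*8) = -0.625
Check: 6*-0.625 = -3.75 < -3 -- violated!
Step 2: Constraint must be active: 6*x = -3
x* = -3/6 = -0.5
lambda = (2*8*(-0.5) + 10)/6 = 0.3333
Step 3: Compute optimal value.
f(x*) = 8*(-0.5)^2 + 10*(-0.5) = -3.0


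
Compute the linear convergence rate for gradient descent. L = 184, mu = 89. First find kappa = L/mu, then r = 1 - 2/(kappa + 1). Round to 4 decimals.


Step 1: Compute the condition number.
kappa = L/mu = 184/89 = 2.0674
Step 2: Compute the convergence rate.
r = 1 - 2/(kappa + 1) = 1 - 2*mu/(L + mu) = (L - mu)/(L + mu) = 95/273 = 0.348


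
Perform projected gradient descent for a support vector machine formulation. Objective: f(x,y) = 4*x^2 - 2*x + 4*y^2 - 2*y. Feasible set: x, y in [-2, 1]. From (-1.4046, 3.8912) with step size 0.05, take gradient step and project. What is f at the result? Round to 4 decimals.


Step 1: Compute gradient at (-1.4046, 3.8912).
grad_x = 2*4*-1.4046 - 2 = -13.2368
grad_y = 2*4*3.8912 - 2 = 29.1296
Step 2: Gradient step.
x_raw = -1.4046 - 0.05*-13.2368 = -0.7428
y_raw = 3.8912 - 0.05*29.1296 = 2.4347
Step 3: Project onto [-2, 1].
x_proj = clip(-0.7428) = -0.7428
y_proj = clip(2.4347) = 1.0
Step 4: Evaluate f.
f(-0.7428, 1.0) = 5.6923


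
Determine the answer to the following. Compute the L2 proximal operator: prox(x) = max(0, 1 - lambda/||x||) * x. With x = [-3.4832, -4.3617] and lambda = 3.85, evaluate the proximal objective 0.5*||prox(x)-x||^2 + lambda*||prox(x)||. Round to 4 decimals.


Step 1: Compute ||x||.
||x|| = 5.5819
Step 2: Compute scaling factor.
scale = max(0, 1 - 3.85/5.5819) = 0.3103
Step 3: prox(x) = [-1.0807, -1.3533]
||prox(x)|| = 1.7319
Step 4: Proximal objective.
0.5*||prox-x||^2 = 7.4113
lambda*||prox|| = 6.6678
Total = 14.0789


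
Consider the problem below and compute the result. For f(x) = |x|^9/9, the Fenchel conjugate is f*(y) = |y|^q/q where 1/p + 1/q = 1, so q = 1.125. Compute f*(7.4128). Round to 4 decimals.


The conjugate exponent q satisfies 1/p + 1/q = 1.
p = 9, so q = 9/(9 - 1) = 1.125
|y|^q = 7.4128^1.125 = 9.522
f*(7.4128) = 9.522 / 1.125 = 8.464


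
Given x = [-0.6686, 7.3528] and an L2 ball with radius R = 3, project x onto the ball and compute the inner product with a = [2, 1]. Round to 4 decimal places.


Step 1: Compute ||x|| (intermediates to 6 decimals).
||x|| = sqrt((-0.6686)^2 + 7.3528^2) = 7.383136
Step 2: Project.
Since ||x|| > R, scale = R/||x|| = 3/7.383136 = 0.406331, proj(x) = scale * x
proj(x) = [-0.271673, 2.987671]
Step 3: Dot product.
a^T * proj(x) = 2*(-0.271673) + 1*2.987671 = 2.4443


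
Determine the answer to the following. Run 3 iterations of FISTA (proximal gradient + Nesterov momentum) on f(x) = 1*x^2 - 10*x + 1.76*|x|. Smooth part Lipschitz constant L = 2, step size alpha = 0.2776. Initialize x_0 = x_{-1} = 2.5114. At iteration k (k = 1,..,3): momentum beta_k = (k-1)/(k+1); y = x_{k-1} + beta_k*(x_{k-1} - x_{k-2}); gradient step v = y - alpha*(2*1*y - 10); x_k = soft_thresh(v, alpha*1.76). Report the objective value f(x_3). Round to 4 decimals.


FISTA on f(x) = 1*x^2 - 10*x + 1.76*|x|
L = 2, alpha = 0.2776
Iteration 1: beta = 0.0, y = 2.5114 + 0.0*(2.5114 - 2.5114) = 2.5114
  grad(y) = -4.9772, v = y - alpha*grad = 3.8931
  prox(v) = soft_thresh(3.8931, 0.4886) = 3.4045
Iteration 2: beta = 0.3333, y = 3.4045 + 0.3333*(3.4045 - 2.5114) = 3.7022
  grad(y) = -2.5956, v = y - alpha*grad = 4.4227
  prox(v) = soft_thresh(4.4227, 0.4886) = 3.9342
Iteration 3: beta = 0.5, y = 3.9342 + 0.5*(3.9342 - 3.4045) = 4.199
  grad(y) = -1.602, v = y - alpha*grad = 4.6437
  prox(v) = soft_thresh(4.6437, 0.4886) = 4.1551
f(x_3) = 1*4.1551^2 - 10*4.1551 + 1.76*|4.1551| = -16.9732


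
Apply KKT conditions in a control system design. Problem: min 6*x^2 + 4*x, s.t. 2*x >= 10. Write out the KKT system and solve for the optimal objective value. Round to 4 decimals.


Step 1: Try lambda = 0 (constraint inactive).
x_unc = -4/(2*6) = -0.3333
Check: 2*-0.3333 = -0.6666 < 10 -- violated!
Step 2: Constraint must be active: 2*x = 10
x* = 10/2 = 5.0
lambda = (2*6*5.0 + 4)/2 = 32.0
Step 3: Compute optimal value.
f(x*) = 6*5.0^2 + 4*5.0 = 170.0


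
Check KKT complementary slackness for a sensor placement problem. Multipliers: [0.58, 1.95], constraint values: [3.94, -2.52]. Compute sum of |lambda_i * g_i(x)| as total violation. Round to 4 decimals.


KKT complementary slackness check:
lambda_1 * g_1 = 0.58 * 3.94 = 2.2852
lambda_2 * g_2 = 1.95 * -2.52 = -4.914
Total violation = 2.2852 + 4.914 = 7.1992


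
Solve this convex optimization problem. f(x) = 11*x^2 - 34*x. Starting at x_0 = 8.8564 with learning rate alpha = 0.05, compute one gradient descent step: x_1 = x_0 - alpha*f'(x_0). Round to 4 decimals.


We compute the gradient at x_0 and apply the update.
f'(x) = 22*x - 34
f'(8.8564) = 22*8.8564 - 34 = 160.8408
x_1 = 8.8564 - 0.05*160.8408 = 0.8144


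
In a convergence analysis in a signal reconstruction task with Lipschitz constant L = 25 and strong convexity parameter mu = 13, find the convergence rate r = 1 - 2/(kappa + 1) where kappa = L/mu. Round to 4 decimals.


Step 1: Compute the condition number.
kappa = L/mu = 25/13 = 1.9231
Step 2: Compute the convergence rate.
r = 1 - 2/(kappa + 1) = 1 - 2*mu/(L + mu) = (L - mu)/(L + mu) = 12/38 = 0.3158


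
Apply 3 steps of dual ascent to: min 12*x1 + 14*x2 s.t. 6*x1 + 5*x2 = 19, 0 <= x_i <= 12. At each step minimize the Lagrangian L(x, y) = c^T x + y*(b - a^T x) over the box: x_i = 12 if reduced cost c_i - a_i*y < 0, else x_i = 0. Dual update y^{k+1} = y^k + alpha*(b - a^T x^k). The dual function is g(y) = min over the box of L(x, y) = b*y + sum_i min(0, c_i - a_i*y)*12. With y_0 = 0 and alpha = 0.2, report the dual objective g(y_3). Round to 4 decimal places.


Dual ascent for LP: min 12*x1 + 14*x2, 6*x1 + 5*x2 = 19, 0 <= x_i <= 12
Step 1: y^k = 0.0, reduced costs: (12.0, 14.0)
  x^k = (0.0, 0.0), subgradient = b - a^T x = 19.0
  y^{k+1} = 0.0 + 0.2*19.0 = 3.8
Step 2: y^k = 3.8, reduced costs: (-10.8, -5.0)
  x^k = (12.0, 12.0), subgradient = b - a^T x = -113.0
  y^{k+1} = 3.8 + 0.2*-113.0 = -18.8
Step 3: y^k = -18.8, reduced costs: (124.8, 108.0)
  x^k = (0.0, 0.0), subgradient = b - a^T x = 19.0
  y^{k+1} = -18.8 + 0.2*19.0 = -15.0
Dual objective at y_3 = -15.0: reduced costs (102.0, 89.0), box minimizer x = (0.0, 0.0)
g(y_3) = b*y + (c1 - a1*y)*x1 + (c2 - a2*y)*x2 = 19*(-15.0) + 102.0*0.0 + 89.0*0.0 = -285.0 + 0.0 + 0.0 = -285.0


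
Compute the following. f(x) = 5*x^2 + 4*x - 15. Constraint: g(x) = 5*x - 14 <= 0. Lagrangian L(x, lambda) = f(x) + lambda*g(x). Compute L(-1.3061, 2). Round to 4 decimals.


Step 1: Evaluate f(x).
f(-1.3061) = 5*(-1.3061)^2 + 4*(-1.3061) - 15 = -11.6949
Step 2: Evaluate g(x).
g(-1.3061) = 5*-1.3061 - 14 = -20.5305
Step 3: Compute Lagrangian.
L = -11.6949 + 2*-20.5305 = -52.7559


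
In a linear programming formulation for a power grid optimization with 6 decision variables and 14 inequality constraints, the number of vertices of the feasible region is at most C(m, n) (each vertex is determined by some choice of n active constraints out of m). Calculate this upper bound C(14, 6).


Each vertex corresponds to some choice of n active constraints out of m, so the number of vertices is at most C(m, n) = m! / (n!(m-n)!).
m = 14, n = 6
Numerator: 14 * 13 * 12 * 11 * 10 * 9
Denominator: 6! = 720
C(14, 6) = 3003


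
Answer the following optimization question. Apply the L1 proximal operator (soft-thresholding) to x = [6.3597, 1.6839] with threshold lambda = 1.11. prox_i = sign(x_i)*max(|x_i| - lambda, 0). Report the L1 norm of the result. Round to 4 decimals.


Soft-thresholding with lambda = 1.11:
prox(6.3597) = sign(6.3597)*max(|6.3597| - 1.11, 0) = 5.2497
prox(1.6839) = sign(1.6839)*max(|1.6839| - 1.11, 0) = 0.5739
prox(x) = [5.2497, 0.5739]
||prox(x)||_1 = 5.2497 + 0.5739 = 5.8236


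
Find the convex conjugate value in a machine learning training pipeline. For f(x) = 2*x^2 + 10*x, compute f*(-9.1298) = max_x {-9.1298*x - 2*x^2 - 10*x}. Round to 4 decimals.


f*(y) = sup_x {y*x - a*x^2 - b*x} = sup_x {(y-b)*x - a*x^2}
FOC: (y - b) - 2a*x = 0 => x* = (y - b)/(2a)
x* = (-9.1298 - 10)/(2*2) = -4.7825
f*(-9.1298) = (y-b)^2/(4a) = (-9.1298 - 10)^2/(4*2)
= 365.9492/8 = 45.7437


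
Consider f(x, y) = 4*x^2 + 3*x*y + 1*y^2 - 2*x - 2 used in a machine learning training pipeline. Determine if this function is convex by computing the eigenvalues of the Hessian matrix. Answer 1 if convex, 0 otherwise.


The Hessian of f(x,y) = 4*x^2 + 3*x*y + 1*y^2 - 2*x - 2 is:
H = [[8, 3], [3, 2]]
Trace = 8 + 2 = 10
Determinant = 8*2 - (3)^2 = 7
Discriminant = (10)^2 - 4*7 = 72.0
Eigenvalues: lambda_1 = 0.7574, lambda_2 = 9.2426
The function is convex.

1


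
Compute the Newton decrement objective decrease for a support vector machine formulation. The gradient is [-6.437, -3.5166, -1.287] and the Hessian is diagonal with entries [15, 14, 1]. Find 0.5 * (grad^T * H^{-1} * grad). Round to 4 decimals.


Step 1: H is diagonal, so H^(-1) * g = [-0.4291, -0.2512, -1.287].
Step 2: g^T H^(-1) g = sum_i g_i^2 / H_ii
  = (-6.437)^2/15 + (-3.5166)^2/14 + (-1.287)^2/1
  = 2.7623 + 0.8833 + 1.6564 = 5.302
Step 3: Objective decrease = 0.5 * g^T H^(-1) g = 2.651


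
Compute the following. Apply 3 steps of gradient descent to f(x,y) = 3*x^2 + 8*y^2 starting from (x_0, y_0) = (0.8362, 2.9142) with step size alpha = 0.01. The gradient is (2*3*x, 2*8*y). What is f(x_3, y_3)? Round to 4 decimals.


Gradient descent on f(x,y) = 3*x^2 + 8*y^2.
Starting point: (0.8362, 2.9142), alpha = 0.01
Step 1: grad_x = 2*3*0.8362 = 5.0172, grad_y = 2*8*2.9142 = 46.6272
  x_1 = 0.8362 - 0.01*5.0172 = 0.786
  y_1 = 2.9142 - 0.01*46.6272 = 2.4479
Step 2: grad_x = 2*3*0.786 = 4.7162, grad_y = 2*8*2.4479 = 39.1668
  x_2 = 0.786 - 0.01*4.7162 = 0.7389
  y_2 = 2.4479 - 0.01*39.1668 = 2.0563
Step 3: grad_x = 2*3*0.7389 = 4.4332, grad_y = 2*8*2.0563 = 32.9002
  x_3 = 0.7389 - 0.01*4.4332 = 0.6945
  y_3 = 2.0563 - 0.01*32.9002 = 1.7273
f(0.6945, 1.7273) = 3*0.6945^2 + 8*1.7273^2 = 25.3145


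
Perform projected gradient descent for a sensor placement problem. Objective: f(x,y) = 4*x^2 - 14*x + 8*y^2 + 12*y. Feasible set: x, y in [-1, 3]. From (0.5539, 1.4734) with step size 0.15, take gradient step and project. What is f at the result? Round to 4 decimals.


Step 1: Compute gradient at (0.5539, 1.4734).
grad_x = 2*4*0.5539 - 14 = -9.5688
grad_y = 2*8*1.4734 + 12 = 35.5744
Step 2: Gradient step.
x_raw = 0.5539 - 0.15*-9.5688 = 1.9892
y_raw = 1.4734 - 0.15*35.5744 = -3.8628
Step 3: Project onto [-1, 3].
x_proj = clip(1.9892) = 1.9892
y_proj = clip(-3.8628) = -1.0
Step 4: Evaluate f.
f(1.9892, -1.0) = -16.0211


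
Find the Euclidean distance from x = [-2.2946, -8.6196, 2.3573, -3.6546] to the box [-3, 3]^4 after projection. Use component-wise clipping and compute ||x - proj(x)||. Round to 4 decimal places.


Project each component onto [-3, 3].
clip(-2.2946) = -2.2946, clip(-8.6196) = -3.0, clip(2.3573) = 2.3573, clip(-3.6546) = -3.0
Projection = [-2.2946, -3.0, 2.3573, -3.0]
Squared diffs: [0.0, 31.5799, 0.0, 0.4285]
Distance = sqrt(32.0084) = 5.6576


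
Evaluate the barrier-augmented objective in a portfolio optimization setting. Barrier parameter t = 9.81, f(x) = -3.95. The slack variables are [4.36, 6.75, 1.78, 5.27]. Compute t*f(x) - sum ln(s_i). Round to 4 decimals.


Step 1: Compute log-barrier.
ln values: [1.4725, 1.9095, 0.5766, 1.662]
phi = -(1.4725 + 1.9095 + 0.5766 + 1.662) = -5.6207
Step 2: Compute augmented objective.
t*f(x) = 9.81*-3.95 = -38.7495
Total = -38.7495 - 5.6207 = -44.3702


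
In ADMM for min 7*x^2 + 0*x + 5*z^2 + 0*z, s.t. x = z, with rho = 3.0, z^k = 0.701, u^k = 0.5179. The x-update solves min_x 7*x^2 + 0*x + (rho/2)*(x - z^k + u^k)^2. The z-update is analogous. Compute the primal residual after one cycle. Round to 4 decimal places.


ADMM iteration with rho = 3.0, z^k = 0.701, u^k = 0.5179
Step 1: x-update.
Minimize 7*x^2 + 0*x + (3.0/2)*(x - 0.701 + 0.5179)^2
FOC: (2*7 + 3.0)*x = 0 + 3.0*(0.701 - 0.5179)
x^{k+1} = 0.0323
Step 2: z-update.
Minimize 5*z^2 + 0*z + (3.0/2)*(0.0323 - z + 0.5179)^2
FOC: (2*5 + 3.0)*z = 0 + 3.0*(0.0323 + 0.5179)
z^{k+1} = 0.127
Step 3: u-update.
u^{k+1} = 0.5179 + 0.0323 - 0.127 = 0.4232
Step 4: Primal residual = |0.0323 - 0.127| = 0.0947


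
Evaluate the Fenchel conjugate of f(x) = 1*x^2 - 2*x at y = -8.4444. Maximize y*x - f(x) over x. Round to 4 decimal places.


f*(y) = sup_x {y*x - a*x^2 - b*x} = sup_x {(y-b)*x - a*x^2}
FOC: (y - b) - 2a*x = 0 => x* = (y - b)/(2a)
x* = (-8.4444 + 2)/(2*1) = -3.2222
f*(-8.4444) = (y-b)^2/(4a) = (-8.4444 + 2)^2/(4*1)
= 41.5303/4 = 10.3826


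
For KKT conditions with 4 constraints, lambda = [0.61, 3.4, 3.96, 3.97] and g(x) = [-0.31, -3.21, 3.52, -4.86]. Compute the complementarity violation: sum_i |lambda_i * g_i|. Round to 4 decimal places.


KKT complementary slackness check:
lambda_1 * g_1 = 0.61 * -0.31 = -0.1891
lambda_2 * g_2 = 3.4 * -3.21 = -10.914
lambda_3 * g_3 = 3.96 * 3.52 = 13.9392
lambda_4 * g_4 = 3.97 * -4.86 = -19.2942
Total violation = 0.1891 + 10.914 + 13.9392 + 19.2942 = 44.3365


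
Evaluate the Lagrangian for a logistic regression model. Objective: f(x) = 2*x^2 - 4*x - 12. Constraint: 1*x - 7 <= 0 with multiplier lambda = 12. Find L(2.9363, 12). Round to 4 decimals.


Step 1: Evaluate f(x).
f(2.9363) = 2*2.9363^2 - 4*2.9363 - 12 = -6.5015
Step 2: Evaluate g(x).
g(2.9363) = 1*2.9363 - 7 = -4.0637
Step 3: Compute Lagrangian.
L = -6.5015 + 12*-4.0637 = -55.2659


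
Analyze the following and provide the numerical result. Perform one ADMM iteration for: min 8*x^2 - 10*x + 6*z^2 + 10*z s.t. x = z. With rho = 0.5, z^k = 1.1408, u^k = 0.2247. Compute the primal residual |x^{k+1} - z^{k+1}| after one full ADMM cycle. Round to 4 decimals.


ADMM iteration with rho = 0.5, z^k = 1.1408, u^k = 0.2247
Step 1: x-update.
Minimize 8*x^2 - 10*x + (0.5/2)*(x - 1.1408 + 0.2247)^2
FOC: (2*8 + 0.5)*x = 10 + 0.5*(1.1408 - 0.2247)
x^{k+1} = 0.6338
Step 2: z-update.
Minimize 6*z^2 + 10*z + (0.5/2)*(0.6338 - z + 0.2247)^2
FOC: (2*6 + 0.5)*z = -10 + 0.5*(0.6338 + 0.2247)
z^{k+1} = -0.7657
Step 3: u-update.
u^{k+1} = 0.2247 + 0.6338 + 0.7657 = 1.6242
Step 4: Primal residual = |0.6338 + 0.7657| = 1.3995


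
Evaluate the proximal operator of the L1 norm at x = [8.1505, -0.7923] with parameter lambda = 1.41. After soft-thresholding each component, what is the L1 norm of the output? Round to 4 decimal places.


Soft-thresholding with lambda = 1.41:
prox(8.1505) = sign(8.1505)*max(|8.1505| - 1.41, 0) = 6.7405
prox(-0.7923) = sign(-0.7923)*max(|-0.7923| - 1.41, 0) = 0.0
prox(x) = [6.7405, 0.0]
||prox(x)||_1 = 6.7405 + 0.0 = 6.7405


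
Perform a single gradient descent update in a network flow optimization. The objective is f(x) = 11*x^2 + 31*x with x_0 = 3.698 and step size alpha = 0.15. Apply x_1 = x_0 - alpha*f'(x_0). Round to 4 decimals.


We compute the gradient at x_0 and apply the update.
f'(x) = 22*x + 31
f'(3.698) = 22*3.698 + 31 = 112.356
x_1 = 3.698 - 0.15*112.356 = -13.1554


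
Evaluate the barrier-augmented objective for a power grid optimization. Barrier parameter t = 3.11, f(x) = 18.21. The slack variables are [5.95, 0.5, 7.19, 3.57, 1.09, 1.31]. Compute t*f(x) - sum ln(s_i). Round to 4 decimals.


Step 1: Compute log-barrier.
ln values: [1.7834, -0.6931, 1.9727, 1.2726, 0.0862, 0.27]
phi = -(1.7834 - 0.6931 + 1.9727 + 1.2726 + 0.0862 + 0.27) = -4.6917
Step 2: Compute augmented objective.
t*f(x) = 3.11*18.21 = 56.6331
Total = 56.6331 - 4.6917 = 51.9414


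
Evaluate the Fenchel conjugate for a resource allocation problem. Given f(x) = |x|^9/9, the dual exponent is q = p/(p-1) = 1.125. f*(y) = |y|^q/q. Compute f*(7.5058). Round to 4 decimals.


The conjugate exponent q satisfies 1/p + 1/q = 1.
p = 9, so q = 9/(9 - 1) = 1.125
|y|^q = 7.5058^1.125 = 9.6565
f*(7.5058) = 9.6565 / 1.125 = 8.5836


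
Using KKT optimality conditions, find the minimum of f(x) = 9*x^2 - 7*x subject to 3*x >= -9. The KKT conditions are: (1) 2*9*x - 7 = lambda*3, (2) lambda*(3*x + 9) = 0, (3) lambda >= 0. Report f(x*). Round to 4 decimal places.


Step 1: Try lambda = 0 (constraint inactive).
Stationarity: 2*9*x - 7 = 0
x* = 7/(2*9) = 7/18 = 0.3889 (rounded; the exact value 7/18 is used below)
Check constraint: 3*0.3889 = 1.1667 >= -9 -- satisfied.
Step 2: Compute optimal value.
f(x*) = 9*(7/18)^2 - 7*(7/18) = -1.3611


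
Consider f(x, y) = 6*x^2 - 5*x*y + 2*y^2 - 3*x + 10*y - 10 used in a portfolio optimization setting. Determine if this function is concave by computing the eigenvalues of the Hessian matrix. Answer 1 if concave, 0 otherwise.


The Hessian of f(x,y) = 6*x^2 - 5*x*y + 2*y^2 - 3*x + 10*y - 10 is:
H = [[12, -5], [-5, 4]]
Trace = 12 + 4 = 16
Determinant = 12*4 - (-5)^2 = 23
Discriminant = (16)^2 - 4*23 = 164.0
Eigenvalues: lambda_1 = 1.5969, lambda_2 = 14.4031
The function is not concave.

0


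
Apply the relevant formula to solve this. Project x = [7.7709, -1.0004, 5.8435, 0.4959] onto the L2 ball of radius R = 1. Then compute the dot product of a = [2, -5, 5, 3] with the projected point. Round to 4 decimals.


Step 1: Compute ||x|| (intermediates to 6 decimals).
||x|| = sqrt(7.7709^2 + (-1.0004)^2 + 5.8435^2 + 0.4959^2) = 9.786731
Step 2: Project.
Since ||x|| > R, scale = R/||x|| = 1/9.786731 = 0.102179, proj(x) = scale * x
proj(x) = [0.794023, -0.10222, 0.597083, 0.050671]
Step 3: Dot product.
a^T * proj(x) = 2*0.794023 - 5*(-0.10222) + 5*0.597083 + 3*0.050671 = 5.2366


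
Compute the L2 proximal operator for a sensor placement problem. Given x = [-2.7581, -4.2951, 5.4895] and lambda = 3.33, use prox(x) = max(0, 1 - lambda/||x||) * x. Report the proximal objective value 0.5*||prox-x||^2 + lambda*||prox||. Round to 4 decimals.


Step 1: Compute ||x||.
||x|| = 7.496
Step 2: Compute scaling factor.
scale = max(0, 1 - 3.33/7.496) = 0.5558
Step 3: prox(x) = [-1.5328, -2.3871, 3.0509]
||prox(x)|| = 4.166
Step 4: Proximal objective.
0.5*||prox-x||^2 = 5.5445
lambda*||prox|| = 13.8728
Total = 19.4171


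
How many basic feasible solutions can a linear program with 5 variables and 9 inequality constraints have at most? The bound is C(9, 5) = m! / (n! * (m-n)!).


Each vertex corresponds to some choice of n active constraints out of m, so the number of vertices is at most C(m, n) = m! / (n!(m-n)!).
m = 9, n = 5
Numerator: 9 * 8 * 7 * 6 * 5
Denominator: 5! = 120
C(9, 5) = 126


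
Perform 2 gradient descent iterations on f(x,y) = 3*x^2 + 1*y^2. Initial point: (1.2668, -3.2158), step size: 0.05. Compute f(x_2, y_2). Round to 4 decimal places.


Gradient descent on f(x,y) = 3*x^2 + 1*y^2.
Starting point: (1.2668, -3.2158), alpha = 0.05
Step 1: grad_x = 2*3*1.2668 = 7.6008, grad_y = 2*1*-3.2158 = -6.4316
  x_1 = 1.2668 - 0.05*7.6008 = 0.8868
  y_1 = -3.2158 - 0.05*-6.4316 = -2.8942
Step 2: grad_x = 2*3*0.8868 = 5.3206, grad_y = 2*1*-2.8942 = -5.7884
  x_2 = 0.8868 - 0.05*5.3206 = 0.6207
  y_2 = -2.8942 - 0.05*-5.7884 = -2.6048
f(0.6207, -2.6048) = 3*0.6207^2 + 1*(-2.6048)^2 = 7.9409


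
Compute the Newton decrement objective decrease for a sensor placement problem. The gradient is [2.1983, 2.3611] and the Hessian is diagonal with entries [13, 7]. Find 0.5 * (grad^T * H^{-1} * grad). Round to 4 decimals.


Step 1: H is diagonal, so H^(-1) * g = [0.1691, 0.3373].
Step 2: g^T H^(-1) g = sum_i g_i^2 / H_ii
  = (2.1983)^2/13 + (2.3611)^2/7
  = 0.3717 + 0.7964 = 1.1681
Step 3: Objective decrease = 0.5 * g^T H^(-1) g = 0.5841


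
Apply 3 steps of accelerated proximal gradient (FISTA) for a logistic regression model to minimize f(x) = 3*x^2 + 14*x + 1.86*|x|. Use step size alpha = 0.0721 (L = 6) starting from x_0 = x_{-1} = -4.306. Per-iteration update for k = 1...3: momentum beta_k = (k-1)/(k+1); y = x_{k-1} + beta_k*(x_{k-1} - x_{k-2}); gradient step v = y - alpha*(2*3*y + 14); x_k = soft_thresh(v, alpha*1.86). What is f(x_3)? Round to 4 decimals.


FISTA on f(x) = 3*x^2 + 14*x + 1.86*|x|
L = 6, alpha = 0.0721
Iteration 1: beta = 0.0, y = -4.306 + 0.0*(-4.306 + 4.306) = -4.306
  grad(y) = -11.836, v = y - alpha*grad = -3.4526
  prox(v) = soft_thresh(-3.4526, 0.1341) = -3.3185
Iteration 2: beta = 0.3333, y = -3.3185 + 0.3333*(-3.3185 + 4.306) = -2.9894
  grad(y) = -3.9361, v = y - alpha*grad = -2.7056
  prox(v) = soft_thresh(-2.7056, 0.1341) = -2.5715
Iteration 3: beta = 0.5, y = -2.5715 + 0.5*(-2.5715 + 3.3185) = -2.1979
  grad(y) = 0.8125, v = y - alpha*grad = -2.2565
  prox(v) = soft_thresh(-2.2565, 0.1341) = -2.1224
f(x_3) = 3*(-2.1224)^2 + 14*(-2.1224) + 1.86*|-2.1224| = -12.2522


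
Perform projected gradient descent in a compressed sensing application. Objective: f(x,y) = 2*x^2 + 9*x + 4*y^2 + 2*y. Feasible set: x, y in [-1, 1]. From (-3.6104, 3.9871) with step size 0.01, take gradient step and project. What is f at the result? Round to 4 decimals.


Step 1: Compute gradient at (-3.6104, 3.9871).
grad_x = 2*2*-3.6104 + 9 = -5.4416
grad_y = 2*4*3.9871 + 2 = 33.8968
Step 2: Gradient step.
x_raw = -3.6104 - 0.01*-5.4416 = -3.556
y_raw = 3.9871 - 0.01*33.8968 = 3.6481
Step 3: Project onto [-1, 1].
x_proj = clip(-3.556) = -1.0
y_proj = clip(3.6481) = 1.0
Step 4: Evaluate f.
f(-1.0, 1.0) = -1.0
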